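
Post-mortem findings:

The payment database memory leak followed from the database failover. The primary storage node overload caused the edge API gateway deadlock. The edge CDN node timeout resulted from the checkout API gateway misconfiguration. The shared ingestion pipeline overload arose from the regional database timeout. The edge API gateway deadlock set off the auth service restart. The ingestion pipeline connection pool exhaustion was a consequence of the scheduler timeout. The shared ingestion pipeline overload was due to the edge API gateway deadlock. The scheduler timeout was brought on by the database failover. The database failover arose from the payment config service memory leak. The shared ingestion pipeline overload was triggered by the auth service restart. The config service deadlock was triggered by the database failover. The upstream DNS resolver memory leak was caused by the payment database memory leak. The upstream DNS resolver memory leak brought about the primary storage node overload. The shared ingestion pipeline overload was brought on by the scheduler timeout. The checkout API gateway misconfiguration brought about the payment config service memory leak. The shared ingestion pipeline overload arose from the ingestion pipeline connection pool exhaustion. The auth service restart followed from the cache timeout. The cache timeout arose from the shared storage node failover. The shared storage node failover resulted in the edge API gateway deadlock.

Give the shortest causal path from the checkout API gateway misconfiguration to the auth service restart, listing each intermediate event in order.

the checkout API gateway misconfiguration → the payment config service memory leak → the database failover → the payment database memory leak → the upstream DNS resolver memory leak → the primary storage node overload → the edge API gateway deadlock → the auth service restart

the checkout API gateway misconfiguration → the payment config service memory leak
the payment config service memory leak → the database failover
the database failover → the payment database memory leak
the payment database memory leak → the upstream DNS resolver memory leak
the upstream DNS resolver memory leak → the primary storage node overload
the primary storage node overload → the edge API gateway deadlock
the edge API gateway deadlock → the auth service restart
Length: 7 steps.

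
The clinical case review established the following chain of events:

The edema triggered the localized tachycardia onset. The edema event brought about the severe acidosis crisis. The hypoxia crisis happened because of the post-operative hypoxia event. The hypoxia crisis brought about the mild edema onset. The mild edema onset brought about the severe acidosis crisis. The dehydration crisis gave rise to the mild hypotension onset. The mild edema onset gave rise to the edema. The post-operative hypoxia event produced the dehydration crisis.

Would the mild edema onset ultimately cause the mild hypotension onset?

The mild edema onset leads to the edema, the severe acidosis crisis, the localized tachycardia onset; the mild hypotension onset is not among them.

No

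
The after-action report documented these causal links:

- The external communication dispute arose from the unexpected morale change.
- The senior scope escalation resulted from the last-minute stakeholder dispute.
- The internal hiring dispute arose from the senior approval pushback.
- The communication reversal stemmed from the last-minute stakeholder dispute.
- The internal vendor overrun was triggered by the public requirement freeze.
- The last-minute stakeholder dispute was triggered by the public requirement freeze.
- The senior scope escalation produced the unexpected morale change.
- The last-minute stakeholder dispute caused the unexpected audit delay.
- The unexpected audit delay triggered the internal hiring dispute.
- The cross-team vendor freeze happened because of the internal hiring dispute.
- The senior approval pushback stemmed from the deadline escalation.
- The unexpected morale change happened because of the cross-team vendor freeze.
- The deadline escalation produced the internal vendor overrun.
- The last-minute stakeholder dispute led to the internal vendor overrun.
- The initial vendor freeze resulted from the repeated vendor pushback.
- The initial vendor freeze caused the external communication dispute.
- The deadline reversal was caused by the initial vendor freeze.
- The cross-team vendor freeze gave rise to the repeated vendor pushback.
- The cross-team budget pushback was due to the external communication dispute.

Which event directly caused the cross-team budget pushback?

Upstream contributors include the deadline escalation, the public requirement freeze, the last-minute stakeholder dispute, the unexpected audit delay, the senior approval pushback, the senior scope escalation, the internal hiring dispute, the cross-team vendor freeze, the repeated vendor pushback, the initial vendor freeze, the unexpected morale change, but only the external communication dispute feeds directly into the cross-team budget pushback.

the external communication dispute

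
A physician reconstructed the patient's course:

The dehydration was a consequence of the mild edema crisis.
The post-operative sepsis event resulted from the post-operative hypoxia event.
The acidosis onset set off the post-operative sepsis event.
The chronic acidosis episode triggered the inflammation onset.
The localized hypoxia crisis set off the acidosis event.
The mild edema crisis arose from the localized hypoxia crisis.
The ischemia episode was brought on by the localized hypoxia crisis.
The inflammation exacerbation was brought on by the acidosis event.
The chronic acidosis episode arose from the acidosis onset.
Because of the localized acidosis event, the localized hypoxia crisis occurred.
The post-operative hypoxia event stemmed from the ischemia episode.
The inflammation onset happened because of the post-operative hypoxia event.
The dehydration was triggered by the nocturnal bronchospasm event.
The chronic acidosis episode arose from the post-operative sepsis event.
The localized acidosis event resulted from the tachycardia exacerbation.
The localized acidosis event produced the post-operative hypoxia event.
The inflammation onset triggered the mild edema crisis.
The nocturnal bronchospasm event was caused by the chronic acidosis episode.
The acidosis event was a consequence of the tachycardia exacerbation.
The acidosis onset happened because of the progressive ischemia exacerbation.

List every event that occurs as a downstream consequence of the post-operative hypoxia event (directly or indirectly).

the chronic acidosis episode, the dehydration, the inflammation onset, the mild edema crisis, the nocturnal bronchospasm event, the post-operative sepsis event

Direct effects: the post-operative sepsis event, the inflammation onset.
2 steps out: the chronic acidosis episode, the mild edema crisis.
3 steps out: the nocturnal bronchospasm event, the dehydration.
Not reachable from it: the tachycardia exacerbation, the localized acidosis event, the localized hypoxia crisis, the progressive ischemia exacerbation, the acidosis event, the ischemia episode, the inflammation exacerbation, the acidosis onset.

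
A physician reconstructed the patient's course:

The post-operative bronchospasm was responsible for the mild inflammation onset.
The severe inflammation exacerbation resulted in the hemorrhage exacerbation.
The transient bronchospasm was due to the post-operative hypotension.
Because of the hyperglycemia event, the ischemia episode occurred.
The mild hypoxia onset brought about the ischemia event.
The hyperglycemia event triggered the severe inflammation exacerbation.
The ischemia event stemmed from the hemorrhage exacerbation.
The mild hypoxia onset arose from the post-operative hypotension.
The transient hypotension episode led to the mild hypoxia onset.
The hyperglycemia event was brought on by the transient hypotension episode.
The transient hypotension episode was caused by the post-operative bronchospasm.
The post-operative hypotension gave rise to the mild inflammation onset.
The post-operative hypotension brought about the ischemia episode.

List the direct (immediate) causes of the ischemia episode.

Upstream contributors include the post-operative bronchospasm, the transient hypotension episode, but only the hyperglycemia event, the post-operative hypotension feed directly into the ischemia episode.

the hyperglycemia event, the post-operative hypotension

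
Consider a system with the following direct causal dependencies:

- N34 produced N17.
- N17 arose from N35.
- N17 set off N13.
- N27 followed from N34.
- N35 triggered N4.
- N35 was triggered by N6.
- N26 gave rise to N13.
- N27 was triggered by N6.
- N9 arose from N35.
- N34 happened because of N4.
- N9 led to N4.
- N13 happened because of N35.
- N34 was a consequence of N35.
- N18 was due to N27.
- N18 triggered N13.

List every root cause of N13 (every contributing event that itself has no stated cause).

N26, N6

Tracing upstream from N13: N13 ← N35 ← N6.
A separate upstream branch: N13 ← N26.
Each of those chain origins has no stated cause.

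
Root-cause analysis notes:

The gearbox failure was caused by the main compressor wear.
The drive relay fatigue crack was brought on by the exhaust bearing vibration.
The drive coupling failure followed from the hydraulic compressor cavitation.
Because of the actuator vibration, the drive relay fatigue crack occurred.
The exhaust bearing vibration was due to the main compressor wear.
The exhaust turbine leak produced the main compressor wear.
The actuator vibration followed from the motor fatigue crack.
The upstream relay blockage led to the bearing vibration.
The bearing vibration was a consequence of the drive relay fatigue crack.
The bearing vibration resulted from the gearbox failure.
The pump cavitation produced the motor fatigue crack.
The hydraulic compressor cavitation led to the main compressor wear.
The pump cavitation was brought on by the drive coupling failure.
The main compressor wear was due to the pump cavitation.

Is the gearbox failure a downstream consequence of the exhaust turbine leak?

There is a causal chain: the exhaust turbine leak → the main compressor wear → the gearbox failure.

Yes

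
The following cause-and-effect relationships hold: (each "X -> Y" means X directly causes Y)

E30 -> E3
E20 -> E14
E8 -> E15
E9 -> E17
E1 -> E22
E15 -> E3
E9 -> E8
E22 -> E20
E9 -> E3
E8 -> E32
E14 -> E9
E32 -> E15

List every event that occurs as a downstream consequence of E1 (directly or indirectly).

E14, E15, E17, E20, E22, E3, E32, E8, E9

Direct effects: E22.
2 steps out: E20.
3 steps out: E14.
4 steps out: E9.
5 steps out: E17, E8, E3.
6 steps out: E32, E15.
Not reachable from it: E30.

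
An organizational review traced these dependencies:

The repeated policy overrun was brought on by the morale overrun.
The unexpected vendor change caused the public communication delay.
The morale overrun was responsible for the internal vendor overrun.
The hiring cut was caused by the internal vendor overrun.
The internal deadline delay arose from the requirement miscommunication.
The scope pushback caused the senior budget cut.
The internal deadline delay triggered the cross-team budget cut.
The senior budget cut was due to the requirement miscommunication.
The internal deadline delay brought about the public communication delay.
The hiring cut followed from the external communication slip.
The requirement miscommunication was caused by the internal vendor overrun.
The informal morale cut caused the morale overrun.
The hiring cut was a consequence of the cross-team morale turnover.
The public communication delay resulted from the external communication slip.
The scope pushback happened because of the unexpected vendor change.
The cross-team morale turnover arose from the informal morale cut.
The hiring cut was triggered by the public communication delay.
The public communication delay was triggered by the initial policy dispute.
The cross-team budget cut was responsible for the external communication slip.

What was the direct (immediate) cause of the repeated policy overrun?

Upstream contributors include the informal morale cut, but only the morale overrun feeds directly into the repeated policy overrun.

the morale overrun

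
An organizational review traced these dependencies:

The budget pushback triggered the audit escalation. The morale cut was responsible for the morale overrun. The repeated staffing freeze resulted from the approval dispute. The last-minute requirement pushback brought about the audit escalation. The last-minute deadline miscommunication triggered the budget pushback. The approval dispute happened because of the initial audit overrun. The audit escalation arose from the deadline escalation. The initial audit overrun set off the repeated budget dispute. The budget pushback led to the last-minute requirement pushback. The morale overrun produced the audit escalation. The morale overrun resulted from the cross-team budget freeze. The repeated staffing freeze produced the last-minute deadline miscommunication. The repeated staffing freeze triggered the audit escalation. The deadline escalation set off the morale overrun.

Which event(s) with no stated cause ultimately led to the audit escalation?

the cross-team budget freeze, the deadline escalation, the initial audit overrun, the morale cut

Tracing upstream from the audit escalation: the audit escalation ← the repeated staffing freeze ← the approval dispute ← the initial audit overrun.
A separate upstream branch: the audit escalation ← the morale overrun ← the morale cut.
A separate upstream branch: the audit escalation ← the morale overrun ← the cross-team budget freeze.
A separate upstream branch: the audit escalation ← the deadline escalation.
Each of those chain origins has no stated cause.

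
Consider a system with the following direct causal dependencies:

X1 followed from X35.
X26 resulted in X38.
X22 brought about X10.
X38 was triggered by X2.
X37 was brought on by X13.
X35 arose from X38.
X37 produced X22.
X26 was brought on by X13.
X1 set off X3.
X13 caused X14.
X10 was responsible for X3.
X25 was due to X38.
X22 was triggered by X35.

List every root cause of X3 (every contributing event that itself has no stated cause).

Tracing upstream from X3: X3 ← X10 ← X22 ← X37 ← X13.
A separate upstream branch: X3 ← X1 ← X35 ← X38 ← X2.
Each of those chain origins has no stated cause.

X13, X2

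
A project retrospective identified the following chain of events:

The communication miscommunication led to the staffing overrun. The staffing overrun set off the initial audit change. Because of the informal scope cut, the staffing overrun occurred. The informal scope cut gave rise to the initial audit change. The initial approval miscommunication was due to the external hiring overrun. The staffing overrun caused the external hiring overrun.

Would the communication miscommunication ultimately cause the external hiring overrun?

There is a causal chain: the communication miscommunication → the staffing overrun → the external hiring overrun.

Yes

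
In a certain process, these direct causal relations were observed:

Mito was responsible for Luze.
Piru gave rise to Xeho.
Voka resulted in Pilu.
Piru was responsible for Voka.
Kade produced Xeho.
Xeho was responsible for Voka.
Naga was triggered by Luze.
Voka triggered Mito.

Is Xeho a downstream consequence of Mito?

Mito leads to Luze, Naga; Xeho is not among them.

No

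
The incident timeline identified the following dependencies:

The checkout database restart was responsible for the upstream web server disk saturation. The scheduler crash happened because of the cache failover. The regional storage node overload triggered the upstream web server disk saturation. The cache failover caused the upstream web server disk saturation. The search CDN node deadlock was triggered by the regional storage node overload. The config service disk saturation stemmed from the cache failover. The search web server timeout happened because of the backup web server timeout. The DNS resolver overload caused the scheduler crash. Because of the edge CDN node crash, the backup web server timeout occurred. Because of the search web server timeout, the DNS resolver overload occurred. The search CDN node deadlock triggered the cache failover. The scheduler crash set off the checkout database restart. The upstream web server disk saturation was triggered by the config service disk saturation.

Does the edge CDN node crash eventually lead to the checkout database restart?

Yes

There is a causal chain: the edge CDN node crash → the backup web server timeout → the search web server timeout → the DNS resolver overload → the scheduler crash → the checkout database restart.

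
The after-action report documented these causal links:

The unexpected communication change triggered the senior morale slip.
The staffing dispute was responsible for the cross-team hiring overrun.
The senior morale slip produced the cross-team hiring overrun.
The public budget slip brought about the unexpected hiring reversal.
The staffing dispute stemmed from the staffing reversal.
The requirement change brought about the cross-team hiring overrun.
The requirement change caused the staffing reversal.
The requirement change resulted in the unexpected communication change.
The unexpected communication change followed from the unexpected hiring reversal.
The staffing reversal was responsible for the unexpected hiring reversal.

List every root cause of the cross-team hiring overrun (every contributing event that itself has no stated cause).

the public budget slip, the requirement change

Tracing upstream from the cross-team hiring overrun: the cross-team hiring overrun ← the requirement change.
A separate upstream branch: the cross-team hiring overrun ← the senior morale slip ← the unexpected communication change ← the unexpected hiring reversal ← the public budget slip.
Each of those chain origins has no stated cause.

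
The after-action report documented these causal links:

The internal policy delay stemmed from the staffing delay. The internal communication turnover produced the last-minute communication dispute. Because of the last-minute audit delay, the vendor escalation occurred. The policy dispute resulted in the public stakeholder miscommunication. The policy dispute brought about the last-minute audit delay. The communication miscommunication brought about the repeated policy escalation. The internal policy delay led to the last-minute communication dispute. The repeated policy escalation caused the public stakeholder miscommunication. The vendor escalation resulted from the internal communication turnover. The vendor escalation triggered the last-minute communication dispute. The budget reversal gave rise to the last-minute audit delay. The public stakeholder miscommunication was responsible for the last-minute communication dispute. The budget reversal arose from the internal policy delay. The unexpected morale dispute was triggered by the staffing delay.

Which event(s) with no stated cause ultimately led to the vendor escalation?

the internal communication turnover, the policy dispute, the staffing delay

Tracing upstream from the vendor escalation: the vendor escalation ← the last-minute audit delay ← the budget reversal ← the internal policy delay ← the staffing delay.
A separate upstream branch: the vendor escalation ← the last-minute audit delay ← the policy dispute.
A separate upstream branch: the vendor escalation ← the internal communication turnover.
Each of those chain origins has no stated cause.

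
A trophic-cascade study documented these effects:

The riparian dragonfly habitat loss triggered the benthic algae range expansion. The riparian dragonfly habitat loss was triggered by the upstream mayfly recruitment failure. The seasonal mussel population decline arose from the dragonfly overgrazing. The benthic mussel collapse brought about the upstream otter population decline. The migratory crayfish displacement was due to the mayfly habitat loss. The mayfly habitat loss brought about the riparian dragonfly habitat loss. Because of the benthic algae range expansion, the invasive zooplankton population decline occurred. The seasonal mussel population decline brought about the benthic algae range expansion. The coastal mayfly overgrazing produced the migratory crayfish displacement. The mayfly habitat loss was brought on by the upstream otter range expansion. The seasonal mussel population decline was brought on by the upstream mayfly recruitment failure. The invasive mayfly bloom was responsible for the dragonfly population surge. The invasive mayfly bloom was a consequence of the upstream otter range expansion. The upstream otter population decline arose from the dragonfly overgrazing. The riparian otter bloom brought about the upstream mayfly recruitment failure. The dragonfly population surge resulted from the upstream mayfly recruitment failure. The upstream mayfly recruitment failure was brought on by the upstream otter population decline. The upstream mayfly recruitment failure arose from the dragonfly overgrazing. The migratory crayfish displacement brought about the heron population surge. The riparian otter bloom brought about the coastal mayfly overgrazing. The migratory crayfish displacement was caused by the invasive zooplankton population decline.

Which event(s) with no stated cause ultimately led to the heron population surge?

Tracing upstream from the heron population surge: the heron population surge ← the migratory crayfish displacement ← the coastal mayfly overgrazing ← the riparian otter bloom.
A separate upstream branch: the heron population surge ← the migratory crayfish displacement ← the invasive zooplankton population decline ← the benthic algae range expansion ← the seasonal mussel population decline ← the upstream mayfly recruitment failure ← the upstream otter population decline ← the benthic mussel collapse.
A separate upstream branch: the heron population surge ← the migratory crayfish displacement ← the mayfly habitat loss ← the upstream otter range expansion.
A separate upstream branch: the heron population surge ← the migratory crayfish displacement ← the invasive zooplankton population decline ← the benthic algae range expansion ← the seasonal mussel population decline ← the dragonfly overgrazing.
Each of those chain origins has no stated cause.

the benthic mussel collapse, the dragonfly overgrazing, the riparian otter bloom, the upstream otter range expansion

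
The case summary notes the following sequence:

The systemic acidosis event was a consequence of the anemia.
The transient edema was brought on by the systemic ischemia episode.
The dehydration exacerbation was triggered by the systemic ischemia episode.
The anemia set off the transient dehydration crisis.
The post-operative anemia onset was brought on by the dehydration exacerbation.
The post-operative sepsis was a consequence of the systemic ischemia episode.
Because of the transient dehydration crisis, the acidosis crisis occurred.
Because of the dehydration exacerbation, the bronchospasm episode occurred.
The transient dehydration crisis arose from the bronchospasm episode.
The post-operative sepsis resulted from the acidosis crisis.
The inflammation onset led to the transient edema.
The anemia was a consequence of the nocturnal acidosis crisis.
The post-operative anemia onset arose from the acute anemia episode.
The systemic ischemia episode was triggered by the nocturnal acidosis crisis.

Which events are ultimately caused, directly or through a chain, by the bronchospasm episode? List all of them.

Direct effects: the transient dehydration crisis.
2 steps out: the acidosis crisis.
3 steps out: the post-operative sepsis.
Not reachable from it: the inflammation onset, the nocturnal acidosis crisis, the anemia, the systemic acidosis event, the systemic ischemia episode, the acute anemia episode, the dehydration exacerbation, the post-operative anemia onset, the transient edema.

the acidosis crisis, the post-operative sepsis, the transient dehydration crisis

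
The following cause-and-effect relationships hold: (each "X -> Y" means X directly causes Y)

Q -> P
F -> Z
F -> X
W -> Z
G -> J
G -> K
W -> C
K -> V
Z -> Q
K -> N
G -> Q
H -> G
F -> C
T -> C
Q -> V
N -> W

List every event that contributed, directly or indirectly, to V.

F, G, H, K, N, Q, W, Z

Immediate causes of V: K, Q.
Further upstream: H, F, G, N, W, Z.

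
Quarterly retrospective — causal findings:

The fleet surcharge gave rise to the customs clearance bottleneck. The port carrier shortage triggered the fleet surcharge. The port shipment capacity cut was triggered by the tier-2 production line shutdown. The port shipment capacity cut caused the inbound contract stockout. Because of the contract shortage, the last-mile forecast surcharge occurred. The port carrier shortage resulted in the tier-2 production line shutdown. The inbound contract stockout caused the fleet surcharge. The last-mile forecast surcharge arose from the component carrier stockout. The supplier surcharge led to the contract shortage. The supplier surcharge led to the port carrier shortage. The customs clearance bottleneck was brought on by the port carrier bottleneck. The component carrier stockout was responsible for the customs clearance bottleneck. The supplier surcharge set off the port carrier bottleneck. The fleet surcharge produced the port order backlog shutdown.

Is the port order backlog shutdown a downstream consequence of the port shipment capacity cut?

Yes

There is a causal chain: the port shipment capacity cut → the inbound contract stockout → the fleet surcharge → the port order backlog shutdown.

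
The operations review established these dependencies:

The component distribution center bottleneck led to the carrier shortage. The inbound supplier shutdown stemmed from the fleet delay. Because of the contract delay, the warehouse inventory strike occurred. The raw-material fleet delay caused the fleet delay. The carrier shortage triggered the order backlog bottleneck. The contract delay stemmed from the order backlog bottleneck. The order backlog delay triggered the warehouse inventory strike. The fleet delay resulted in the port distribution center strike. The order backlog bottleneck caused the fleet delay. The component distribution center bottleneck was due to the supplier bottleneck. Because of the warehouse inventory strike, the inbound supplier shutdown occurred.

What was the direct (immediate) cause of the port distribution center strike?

Upstream contributors include the supplier bottleneck, the component distribution center bottleneck, the raw-material fleet delay, the carrier shortage, the order backlog bottleneck, but only the fleet delay feeds directly into the port distribution center strike.

the fleet delay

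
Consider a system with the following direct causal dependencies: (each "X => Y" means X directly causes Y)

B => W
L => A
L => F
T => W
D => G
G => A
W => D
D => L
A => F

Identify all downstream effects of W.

Direct effects: D.
2 steps out: G, L.
3 steps out: A, F.
Not reachable from it: T, B.

A, D, F, G, L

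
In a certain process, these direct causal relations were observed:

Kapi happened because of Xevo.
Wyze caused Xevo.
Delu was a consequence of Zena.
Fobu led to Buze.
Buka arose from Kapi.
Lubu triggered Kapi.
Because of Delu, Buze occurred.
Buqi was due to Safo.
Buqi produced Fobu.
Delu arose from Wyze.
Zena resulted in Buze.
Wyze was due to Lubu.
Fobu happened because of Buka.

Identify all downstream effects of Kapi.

Direct effects: Buka.
2 steps out: Fobu.
3 steps out: Buze.
Not reachable from it: Zena, Lubu, Wyze, Xevo, Safo, Buqi, Delu.

Buka, Buze, Fobu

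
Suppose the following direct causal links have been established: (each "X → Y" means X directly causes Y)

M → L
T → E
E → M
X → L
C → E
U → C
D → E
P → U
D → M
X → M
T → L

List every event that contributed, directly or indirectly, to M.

Immediate causes of M: D, X, E.
Further upstream: P, U, T, C.

C, D, E, P, T, U, X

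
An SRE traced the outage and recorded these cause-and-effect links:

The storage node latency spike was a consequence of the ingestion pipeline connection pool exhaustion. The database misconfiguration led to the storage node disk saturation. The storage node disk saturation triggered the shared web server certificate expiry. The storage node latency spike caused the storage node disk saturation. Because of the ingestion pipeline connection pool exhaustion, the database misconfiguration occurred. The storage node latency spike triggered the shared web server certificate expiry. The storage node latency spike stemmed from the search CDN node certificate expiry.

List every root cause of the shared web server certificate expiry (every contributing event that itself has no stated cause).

Tracing upstream from the shared web server certificate expiry: the shared web server certificate expiry ← the storage node latency spike ← the ingestion pipeline connection pool exhaustion.
A separate upstream branch: the shared web server certificate expiry ← the storage node latency spike ← the search CDN node certificate expiry.
Each of those chain origins has no stated cause.

the ingestion pipeline connection pool exhaustion, the search CDN node certificate expiry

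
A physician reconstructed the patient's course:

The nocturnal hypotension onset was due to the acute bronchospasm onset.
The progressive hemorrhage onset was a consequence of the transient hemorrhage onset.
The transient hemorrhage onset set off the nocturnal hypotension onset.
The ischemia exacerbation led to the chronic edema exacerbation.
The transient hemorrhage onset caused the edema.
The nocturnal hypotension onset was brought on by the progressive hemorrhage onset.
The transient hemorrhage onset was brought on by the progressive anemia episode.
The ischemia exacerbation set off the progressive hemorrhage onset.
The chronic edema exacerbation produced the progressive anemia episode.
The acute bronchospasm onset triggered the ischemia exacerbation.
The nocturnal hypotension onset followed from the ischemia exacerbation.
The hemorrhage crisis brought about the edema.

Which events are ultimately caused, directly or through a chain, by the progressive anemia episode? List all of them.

Direct effects: the transient hemorrhage onset.
2 steps out: the edema, the progressive hemorrhage onset, the nocturnal hypotension onset.
Not reachable from it: the acute bronchospasm onset, the ischemia exacerbation, the chronic edema exacerbation, the hemorrhage crisis.

the edema, the nocturnal hypotension onset, the progressive hemorrhage onset, the transient hemorrhage onset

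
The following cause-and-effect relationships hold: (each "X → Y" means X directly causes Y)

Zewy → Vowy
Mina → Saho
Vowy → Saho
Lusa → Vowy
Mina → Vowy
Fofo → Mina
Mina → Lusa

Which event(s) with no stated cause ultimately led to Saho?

Fofo, Zewy

Tracing upstream from Saho: Saho ← Mina ← Fofo.
A separate upstream branch: Saho ← Vowy ← Zewy.
Each of those chain origins has no stated cause.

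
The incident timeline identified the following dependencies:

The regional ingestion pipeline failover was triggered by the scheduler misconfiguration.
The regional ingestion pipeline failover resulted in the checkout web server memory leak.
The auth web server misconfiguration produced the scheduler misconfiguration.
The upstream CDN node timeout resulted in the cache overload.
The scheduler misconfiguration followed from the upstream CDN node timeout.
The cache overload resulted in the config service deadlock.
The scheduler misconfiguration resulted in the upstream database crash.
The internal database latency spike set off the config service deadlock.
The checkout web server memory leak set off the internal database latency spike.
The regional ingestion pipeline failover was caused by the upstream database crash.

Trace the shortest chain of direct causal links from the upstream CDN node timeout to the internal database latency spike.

the upstream CDN node timeout → the scheduler misconfiguration → the regional ingestion pipeline failover → the checkout web server memory leak → the internal database latency spike

the upstream CDN node timeout → the scheduler misconfiguration
the scheduler misconfiguration → the regional ingestion pipeline failover
the regional ingestion pipeline failover → the checkout web server memory leak
the checkout web server memory leak → the internal database latency spike
Length: 4 steps.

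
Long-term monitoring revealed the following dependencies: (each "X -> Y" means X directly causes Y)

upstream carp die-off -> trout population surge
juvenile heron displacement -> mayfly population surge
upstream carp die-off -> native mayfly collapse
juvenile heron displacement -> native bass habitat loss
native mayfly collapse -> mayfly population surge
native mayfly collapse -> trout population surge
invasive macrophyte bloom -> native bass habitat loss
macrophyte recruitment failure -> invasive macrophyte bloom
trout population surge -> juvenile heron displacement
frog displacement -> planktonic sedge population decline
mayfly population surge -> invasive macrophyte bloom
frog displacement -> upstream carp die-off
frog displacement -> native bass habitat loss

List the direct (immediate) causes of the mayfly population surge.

Upstream contributors include the frog displacement, the upstream carp die-off, the trout population surge, but only the juvenile heron displacement, the native mayfly collapse feed directly into the mayfly population surge.

the juvenile heron displacement, the native mayfly collapse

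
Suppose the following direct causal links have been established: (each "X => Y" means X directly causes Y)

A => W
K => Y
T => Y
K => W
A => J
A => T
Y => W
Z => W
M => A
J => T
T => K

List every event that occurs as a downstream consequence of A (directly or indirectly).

J, K, T, W, Y

Direct effects: J, T, W.
2 steps out: K, Y.
Not reachable from it: Z, M.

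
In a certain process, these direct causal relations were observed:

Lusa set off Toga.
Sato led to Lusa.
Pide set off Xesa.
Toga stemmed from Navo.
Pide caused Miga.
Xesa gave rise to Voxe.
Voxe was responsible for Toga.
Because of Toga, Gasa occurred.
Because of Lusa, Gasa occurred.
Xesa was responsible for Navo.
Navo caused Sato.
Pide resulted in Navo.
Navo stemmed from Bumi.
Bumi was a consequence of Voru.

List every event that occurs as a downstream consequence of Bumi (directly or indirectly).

Gasa, Lusa, Navo, Sato, Toga

Direct effects: Navo.
2 steps out: Sato, Toga.
3 steps out: Lusa, Gasa.
Not reachable from it: Pide, Xesa, Voru, Voxe, Miga.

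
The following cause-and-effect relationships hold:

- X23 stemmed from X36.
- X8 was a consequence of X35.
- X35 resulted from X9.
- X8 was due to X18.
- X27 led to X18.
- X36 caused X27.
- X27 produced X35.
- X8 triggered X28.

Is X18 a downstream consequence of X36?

Yes

There is a causal chain: X36 → X27 → X18.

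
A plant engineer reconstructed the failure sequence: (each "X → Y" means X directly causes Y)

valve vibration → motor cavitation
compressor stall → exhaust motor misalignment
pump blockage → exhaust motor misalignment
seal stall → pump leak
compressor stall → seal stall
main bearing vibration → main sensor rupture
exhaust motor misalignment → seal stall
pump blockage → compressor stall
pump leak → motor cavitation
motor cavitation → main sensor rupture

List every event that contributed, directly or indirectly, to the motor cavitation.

Immediate causes of the motor cavitation: the valve vibration, the pump leak.
Further upstream: the pump blockage, the compressor stall, the exhaust motor misalignment, the seal stall.

the compressor stall, the exhaust motor misalignment, the pump blockage, the pump leak, the seal stall, the valve vibration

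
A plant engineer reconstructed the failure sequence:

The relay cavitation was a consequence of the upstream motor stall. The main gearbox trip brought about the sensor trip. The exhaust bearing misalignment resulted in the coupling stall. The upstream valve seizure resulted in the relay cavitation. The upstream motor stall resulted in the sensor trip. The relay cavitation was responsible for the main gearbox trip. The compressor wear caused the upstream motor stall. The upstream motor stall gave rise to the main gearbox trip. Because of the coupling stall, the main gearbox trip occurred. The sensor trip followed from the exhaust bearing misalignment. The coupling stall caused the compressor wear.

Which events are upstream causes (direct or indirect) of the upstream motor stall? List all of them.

the compressor wear, the coupling stall, the exhaust bearing misalignment

Immediate cause of the upstream motor stall: the compressor wear.
Further upstream: the exhaust bearing misalignment, the coupling stall.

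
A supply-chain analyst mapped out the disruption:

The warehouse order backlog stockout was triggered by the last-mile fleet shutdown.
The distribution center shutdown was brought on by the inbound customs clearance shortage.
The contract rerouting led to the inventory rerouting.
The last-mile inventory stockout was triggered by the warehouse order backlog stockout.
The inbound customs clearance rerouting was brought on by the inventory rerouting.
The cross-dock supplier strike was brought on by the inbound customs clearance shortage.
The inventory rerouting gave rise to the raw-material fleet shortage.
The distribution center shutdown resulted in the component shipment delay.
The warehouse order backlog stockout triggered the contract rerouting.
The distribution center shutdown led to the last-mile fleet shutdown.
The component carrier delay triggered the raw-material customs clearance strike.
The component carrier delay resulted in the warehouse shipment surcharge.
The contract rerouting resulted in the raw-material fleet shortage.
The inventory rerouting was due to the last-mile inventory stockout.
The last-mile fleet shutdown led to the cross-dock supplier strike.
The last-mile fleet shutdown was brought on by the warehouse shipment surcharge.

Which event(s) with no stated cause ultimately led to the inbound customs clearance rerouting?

Tracing upstream from the inbound customs clearance rerouting: the inbound customs clearance rerouting ← the inventory rerouting ← the last-mile inventory stockout ← the warehouse order backlog stockout ← the last-mile fleet shutdown ← the distribution center shutdown ← the inbound customs clearance shortage.
A separate upstream branch: the inbound customs clearance rerouting ← the inventory rerouting ← the last-mile inventory stockout ← the warehouse order backlog stockout ← the last-mile fleet shutdown ← the warehouse shipment surcharge ← the component carrier delay.
Each of those chain origins has no stated cause.

the component carrier delay, the inbound customs clearance shortage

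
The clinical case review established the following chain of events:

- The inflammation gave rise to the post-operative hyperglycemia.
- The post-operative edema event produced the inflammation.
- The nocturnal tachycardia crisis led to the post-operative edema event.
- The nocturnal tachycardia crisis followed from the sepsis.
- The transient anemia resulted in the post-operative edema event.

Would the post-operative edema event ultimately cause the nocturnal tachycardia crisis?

No

The post-operative edema event leads to the inflammation, the post-operative hyperglycemia; the nocturnal tachycardia crisis is not among them.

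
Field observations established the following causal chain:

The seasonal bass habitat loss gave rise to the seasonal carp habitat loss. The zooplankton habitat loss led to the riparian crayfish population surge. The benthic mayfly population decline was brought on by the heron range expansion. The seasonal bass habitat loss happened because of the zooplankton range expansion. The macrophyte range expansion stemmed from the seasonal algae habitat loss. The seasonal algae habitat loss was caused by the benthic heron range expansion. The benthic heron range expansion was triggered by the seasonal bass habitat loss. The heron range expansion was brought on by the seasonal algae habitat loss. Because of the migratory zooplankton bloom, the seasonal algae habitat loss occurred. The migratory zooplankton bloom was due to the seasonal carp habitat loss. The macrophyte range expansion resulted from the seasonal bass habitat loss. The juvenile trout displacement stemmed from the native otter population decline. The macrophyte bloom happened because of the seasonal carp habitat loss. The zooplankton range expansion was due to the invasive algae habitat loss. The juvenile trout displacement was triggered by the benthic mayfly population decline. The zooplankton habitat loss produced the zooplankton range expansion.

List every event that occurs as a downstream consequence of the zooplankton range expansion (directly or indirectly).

the benthic heron range expansion, the benthic mayfly population decline, the heron range expansion, the juvenile trout displacement, the macrophyte bloom, the macrophyte range expansion, the migratory zooplankton bloom, the seasonal algae habitat loss, the seasonal bass habitat loss, the seasonal carp habitat loss

Direct effects: the seasonal bass habitat loss.
2 steps out: the seasonal carp habitat loss, the benthic heron range expansion, the macrophyte range expansion.
3 steps out: the migratory zooplankton bloom, the seasonal algae habitat loss, the macrophyte bloom.
4 steps out: the heron range expansion.
5 steps out: the benthic mayfly population decline.
6 steps out: the juvenile trout displacement.
Not reachable from it: the invasive algae habitat loss, the zooplankton habitat loss, the riparian crayfish population surge, the native otter population decline.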